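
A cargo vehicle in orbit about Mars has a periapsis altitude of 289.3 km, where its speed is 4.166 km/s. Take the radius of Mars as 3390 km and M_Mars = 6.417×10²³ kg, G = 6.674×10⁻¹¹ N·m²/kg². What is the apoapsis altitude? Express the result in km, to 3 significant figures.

μ = GM = 6.674×10⁻¹¹ × 6.417×10²³ = 4.283×10¹³ m³/s².
r_p = 3390 + 289.3 = 3679.3 km = 3.679×10⁶ m.
Specific energy ε = v²/2 − μ/r = -2.962×10⁶ J/kg, so a = −μ/(2ε) = 7.229×10⁶ m.
The apsides satisfy r_p + r_a = 2a, so the apoapsis radius is 2a − r_p = 1.078×10⁷ m = 10778 km.
Apoapsis altitude = 10778 − 3390 = 7388.4 km.

apoapsis altitude ≈ 7390 km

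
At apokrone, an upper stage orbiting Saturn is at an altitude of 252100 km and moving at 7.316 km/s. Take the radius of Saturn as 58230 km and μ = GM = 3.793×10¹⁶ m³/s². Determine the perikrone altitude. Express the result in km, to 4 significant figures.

perikrone altitude ≈ 28770 km

r_a = 58230 + 252100 = 3.1033×10⁵ km = 3.103×10⁸ m.
Specific energy ε = v²/2 − μ/r = -9.546×10⁷ J/kg, so a = −μ/(2ε) = 1.987×10⁸ m.
The apsides satisfy r_p + r_a = 2a, so the perikrone radius is 2a − r_a = 8.700×10⁷ m = 86998 km.
Perikrone altitude = 86998 − 58230 = 28768 km.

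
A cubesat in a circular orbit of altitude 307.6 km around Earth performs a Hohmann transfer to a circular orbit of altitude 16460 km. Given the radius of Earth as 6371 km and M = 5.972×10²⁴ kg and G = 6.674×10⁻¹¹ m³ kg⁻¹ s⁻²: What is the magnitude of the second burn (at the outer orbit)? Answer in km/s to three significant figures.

Δv ≈ 1.37 km/s

μ = GM = 6.674×10⁻¹¹ × 5.972×10²⁴ = 3.986×10¹⁴ m³/s².
r₁ = 6371 + 307.6 = 6678.6 km = 6.6786×10⁶ m.
r₂ = 6371 + 16460 = 22831 km = 2.2831×10⁷ m.
Transfer ellipse a_t = (r₁ + r₂)/2 = 1.475×10⁷ m.
At r₁: circular v_c1 = √(μ/r₁) = 7725 m/s; transfer-perigee v_p = √[μ(2/r₁ − 1/a_t)] = 9610 m/s.
At r₂: circular v_c2 = √(μ/r₂) = 4178 m/s; transfer-apogee v_a = √[μ(2/r₂ − 1/a_t)] = 2811 m/s.
Δv₂ = v_c2 − v_a = 1367 m/s.
= 1.367 km/s.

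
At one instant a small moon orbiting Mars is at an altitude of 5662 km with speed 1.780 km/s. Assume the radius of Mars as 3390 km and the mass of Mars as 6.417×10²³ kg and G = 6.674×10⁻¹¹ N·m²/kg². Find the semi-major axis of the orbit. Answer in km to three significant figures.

μ = GM = 6.674×10⁻¹¹ × 6.417×10²³ = 4.283×10¹³ m³/s².
r = 3390 + 5662 = 9052.0 km = 9.052×10⁶ m.
Specific orbital energy ε = v²/2 − μ/r = (1780)²/2 − 4.283×10¹³/9.052×10⁶ = -3.147×10⁶ J/kg.
Since ε = −μ/(2a), a = −μ/(2ε) = 6.804×10⁶ m = 6804.4 km.

a ≈ 6800 km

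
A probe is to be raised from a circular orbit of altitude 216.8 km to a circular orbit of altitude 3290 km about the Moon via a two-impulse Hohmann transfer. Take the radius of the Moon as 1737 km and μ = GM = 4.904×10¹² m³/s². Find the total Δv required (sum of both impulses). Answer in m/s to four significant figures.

Δv_total ≈ 565.7 m/s

r₁ = 1737 + 216.8 = 1953.8 km = 1.9538×10⁶ m.
r₂ = 1737 + 3290 = 5027.0 km = 5.0270×10⁶ m.
Transfer ellipse a_t = (r₁ + r₂)/2 = 3.490×10⁶ m.
At r₁: circular v_c1 = √(μ/r₁) = 1584 m/s; transfer-perilune v_p = √[μ(2/r₁ − 1/a_t)] = 1901 m/s.
Δv₁ = v_p − v_c1 = 317.0 m/s.
At r₂: circular v_c2 = √(μ/r₂) = 987.7 m/s; transfer-apolune v_a = √[μ(2/r₂ − 1/a_t)] = 739.0 m/s.
Δv₂ = v_c2 − v_a = 248.7 m/s.
Total Δv = Δv₁ + Δv₂ = 565.7 m/s.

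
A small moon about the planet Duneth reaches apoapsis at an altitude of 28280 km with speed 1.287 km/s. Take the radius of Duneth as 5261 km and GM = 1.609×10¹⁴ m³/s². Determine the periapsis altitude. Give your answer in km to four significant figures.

periapsis altitude ≈ 1738 km

r_a = 5261 + 28280 = 33541 km = 3.354×10⁷ m.
Specific energy ε = v²/2 − μ/r = -3.969×10⁶ J/kg, so a = −μ/(2ε) = 2.027×10⁷ m.
The apsides satisfy r_p + r_a = 2a, so the periapsis radius is 2a − r_a = 6.999×10⁶ m = 6998.9 km.
Periapsis altitude = 6998.9 − 5261 = 1737.9 km.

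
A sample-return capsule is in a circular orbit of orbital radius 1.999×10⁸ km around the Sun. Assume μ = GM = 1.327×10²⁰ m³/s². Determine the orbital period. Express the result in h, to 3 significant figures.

T ≈ 13500 h

r = 1.999×10⁸ km = 1.999×10¹¹ m.
Kepler's third law: T = 2π√(r³/μ) = 2π√((1.999×10¹¹)³ / 1.327×10²⁰).
r³/μ = 6.020×10¹³ s², so T = 2π × 7.759×10⁶ = 4.875×10⁷ s.
Converting: 4.875×10⁷ s ÷ 3600 = 13540 h.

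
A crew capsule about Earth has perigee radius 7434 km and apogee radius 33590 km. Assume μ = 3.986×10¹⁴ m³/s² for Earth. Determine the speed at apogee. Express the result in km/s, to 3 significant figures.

v ≈ 2.07 km/s

Semi-major axis a = (r_p + r_a)/2 = 20512 km = 2.051×10⁷ m.
Vis-viva: v² = μ(2/r − 1/a) = 3.986×10¹⁴ × (5.954×10⁻⁸ − 4.875×10⁻⁸) = 4.301×10⁶ m²/s².
v = 2074 m/s = 2.074 km/s.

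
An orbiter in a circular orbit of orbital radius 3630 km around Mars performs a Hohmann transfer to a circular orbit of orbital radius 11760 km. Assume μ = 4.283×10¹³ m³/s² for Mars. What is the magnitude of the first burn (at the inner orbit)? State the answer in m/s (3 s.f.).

r₁ = 3630 km = 3.630×10⁶ m.
r₂ = 11760 km = 1.176×10⁷ m.
Transfer ellipse a_t = (r₁ + r₂)/2 = 7.695×10⁶ m.
At r₁: circular v_c1 = √(μ/r₁) = 3435 m/s; transfer-periapsis v_p = √[μ(2/r₁ − 1/a_t)] = 4246 m/s.
Δv₁ = v_p − v_c1 = 811.4 m/s.

Δv ≈ 811 m/s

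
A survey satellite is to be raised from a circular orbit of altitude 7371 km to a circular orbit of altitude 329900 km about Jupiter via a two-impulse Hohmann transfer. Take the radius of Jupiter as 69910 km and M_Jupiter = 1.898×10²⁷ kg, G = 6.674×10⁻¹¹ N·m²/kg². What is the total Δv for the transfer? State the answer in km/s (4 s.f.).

Δv_total ≈ 19.60 km/s

μ = GM = 6.674×10⁻¹¹ × 1.898×10²⁷ = 1.267×10¹⁷ m³/s².
r₁ = 69910 + 7371 = 77281 km = 7.7281×10⁷ m.
r₂ = 69910 + 329900 = 399810 km = 3.9981×10⁸ m.
Transfer ellipse a_t = (r₁ + r₂)/2 = 2.385×10⁸ m.
At r₁: circular v_c1 = √(μ/r₁) = 40490 m/s; transfer-perijove v_p = √[μ(2/r₁ − 1/a_t)] = 52410 m/s.
Δv₁ = v_p − v_c1 = 11930 m/s.
At r₂: circular v_c2 = √(μ/r₂) = 17800 m/s; transfer-apojove v_a = √[μ(2/r₂ − 1/a_t)] = 10130 m/s.
Δv₂ = v_c2 − v_a = 7668 m/s.
Total Δv = Δv₁ + Δv₂ = 19600 m/s = 19.60 km/s.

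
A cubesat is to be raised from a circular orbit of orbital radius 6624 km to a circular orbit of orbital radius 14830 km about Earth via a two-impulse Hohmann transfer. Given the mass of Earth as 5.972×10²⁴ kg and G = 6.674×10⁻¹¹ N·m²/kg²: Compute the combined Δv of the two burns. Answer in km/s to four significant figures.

Δv_total ≈ 2.474 km/s

μ = GM = 6.674×10⁻¹¹ × 5.972×10²⁴ = 3.986×10¹⁴ m³/s².
r₁ = 6624 km = 6.624×10⁶ m.
r₂ = 14830 km = 1.483×10⁷ m.
Transfer ellipse a_t = (r₁ + r₂)/2 = 1.073×10⁷ m.
At r₁: circular v_c1 = √(μ/r₁) = 7757 m/s; transfer-perigee v_p = √[μ(2/r₁ − 1/a_t)] = 9121 m/s.
Δv₁ = v_p − v_c1 = 1364 m/s.
At r₂: circular v_c2 = √(μ/r₂) = 5184 m/s; transfer-apogee v_a = √[μ(2/r₂ − 1/a_t)] = 4074 m/s.
Δv₂ = v_c2 − v_a = 1110 m/s.
Total Δv = Δv₁ + Δv₂ = 2474 m/s = 2.474 km/s.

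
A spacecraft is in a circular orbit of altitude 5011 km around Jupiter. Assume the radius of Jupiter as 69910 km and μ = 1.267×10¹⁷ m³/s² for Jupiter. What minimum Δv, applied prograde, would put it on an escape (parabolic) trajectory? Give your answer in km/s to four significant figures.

r = 69910 + 5011 = 74921 km = 7.4921×10⁷ m.
Circular speed v_c = √(μ/r) = 41120 m/s.
Escape speed v_esc = √(2μ/r) = √2 × v_c = 58160 m/s.
Δv = v_esc − v_c = 17030 m/s = 17.03 km/s.

Δv ≈ 17.03 km/s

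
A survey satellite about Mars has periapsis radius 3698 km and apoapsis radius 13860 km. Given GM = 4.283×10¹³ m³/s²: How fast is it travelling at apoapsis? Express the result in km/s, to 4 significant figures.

Semi-major axis a = (r_p + r_a)/2 = 8779.0 km = 8.779×10⁶ m.
Vis-viva: v² = μ(2/r − 1/a) = 4.283×10¹³ × (1.443×10⁻⁷ − 1.139×10⁻⁷) = 1.302×10⁶ m²/s².
v = 1141 m/s = 1.141 km/s.

v ≈ 1.141 km/s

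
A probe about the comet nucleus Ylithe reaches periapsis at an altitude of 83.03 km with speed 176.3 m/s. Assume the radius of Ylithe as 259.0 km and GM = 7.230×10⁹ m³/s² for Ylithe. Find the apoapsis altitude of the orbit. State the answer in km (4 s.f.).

apoapsis altitude ≈ 690.6 km

r_p = 259.0 + 83.03 = 342.03 km = 3.420×10⁵ m.
Specific energy ε = v²/2 − μ/r = -5.598×10³ J/kg, so a = −μ/(2ε) = 6.458×10⁵ m.
The apsides satisfy r_p + r_a = 2a, so the apoapsis radius is 2a − r_p = 9.496×10⁵ m = 949.58 km.
Apoapsis altitude = 949.58 − 259.0 = 690.58 km.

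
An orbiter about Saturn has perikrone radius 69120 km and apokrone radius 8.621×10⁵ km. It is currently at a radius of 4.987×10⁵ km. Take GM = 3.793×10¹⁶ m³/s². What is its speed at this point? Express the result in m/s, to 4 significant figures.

Semi-major axis a = (r_p + r_a)/2 = 4.6561×10⁵ km = 4.656×10⁸ m.
Vis-viva: v² = μ(2/r − 1/a) = 3.793×10¹⁶ × (4.010×10⁻⁹ − 2.148×10⁻⁹) = 7.065×10⁷ m²/s².
v = 8406 m/s.

v ≈ 8406 m/s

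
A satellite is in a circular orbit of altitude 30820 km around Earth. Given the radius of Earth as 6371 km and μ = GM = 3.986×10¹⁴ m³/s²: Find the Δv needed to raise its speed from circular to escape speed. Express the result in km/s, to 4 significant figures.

Δv ≈ 1.356 km/s

r = 6371 + 30820 = 37191 km = 3.7191×10⁷ m.
Circular speed v_c = √(μ/r) = 3274 m/s.
Escape speed v_esc = √(2μ/r) = √2 × v_c = 4630 m/s.
Δv = v_esc − v_c = 1356 m/s = 1.356 km/s.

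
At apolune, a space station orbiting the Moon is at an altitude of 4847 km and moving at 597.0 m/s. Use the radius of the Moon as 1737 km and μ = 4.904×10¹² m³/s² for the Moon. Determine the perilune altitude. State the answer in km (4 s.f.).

r_a = 1737 + 4847 = 6584.0 km = 6.584×10⁶ m.
Specific energy ε = v²/2 − μ/r = -5.666×10⁵ J/kg, so a = −μ/(2ε) = 4.327×10⁶ m.
The apsides satisfy r_p + r_a = 2a, so the perilune radius is 2a − r_a = 2.071×10⁶ m = 2070.7 km.
Perilune altitude = 2070.7 − 1737 = 333.66 km.

perilune altitude ≈ 333.7 km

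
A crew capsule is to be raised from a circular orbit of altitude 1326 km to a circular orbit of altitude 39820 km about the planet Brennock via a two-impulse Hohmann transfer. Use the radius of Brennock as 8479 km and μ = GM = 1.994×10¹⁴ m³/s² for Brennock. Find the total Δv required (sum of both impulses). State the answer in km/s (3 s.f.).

Δv_total ≈ 2.16 km/s

r₁ = 8479 + 1326 = 9805.0 km = 9.8050×10⁶ m.
r₂ = 8479 + 39820 = 48299 km = 4.8299×10⁷ m.
Transfer ellipse a_t = (r₁ + r₂)/2 = 2.905×10⁷ m.
At r₁: circular v_c1 = √(μ/r₁) = 4510 m/s; transfer-periapsis v_p = √[μ(2/r₁ − 1/a_t)] = 5815 m/s.
Δv₁ = v_p − v_c1 = 1305 m/s.
At r₂: circular v_c2 = √(μ/r₂) = 2032 m/s; transfer-apoapsis v_a = √[μ(2/r₂ − 1/a_t)] = 1180 m/s.
Δv₂ = v_c2 − v_a = 851.5 m/s.
Total Δv = Δv₁ + Δv₂ = 2156 m/s = 2.156 km/s.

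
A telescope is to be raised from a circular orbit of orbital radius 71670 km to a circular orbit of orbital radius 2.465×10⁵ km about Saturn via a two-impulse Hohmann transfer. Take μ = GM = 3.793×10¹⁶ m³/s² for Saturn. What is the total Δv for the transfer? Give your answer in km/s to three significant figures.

r₁ = 71670 km = 7.167×10⁷ m.
r₂ = 2.465×10⁵ km = 2.465×10⁸ m.
Transfer ellipse a_t = (r₁ + r₂)/2 = 1.591×10⁸ m.
At r₁: circular v_c1 = √(μ/r₁) = 23010 m/s; transfer-perikrone v_p = √[μ(2/r₁ − 1/a_t)] = 28640 m/s.
Δv₁ = v_p − v_c1 = 5631 m/s.
At r₂: circular v_c2 = √(μ/r₂) = 12400 m/s; transfer-apokrone v_a = √[μ(2/r₂ − 1/a_t)] = 8326 m/s.
Δv₂ = v_c2 − v_a = 4079 m/s.
Total Δv = Δv₁ + Δv₂ = 9710 m/s = 9.710 km/s.

Δv_total ≈ 9.71 km/s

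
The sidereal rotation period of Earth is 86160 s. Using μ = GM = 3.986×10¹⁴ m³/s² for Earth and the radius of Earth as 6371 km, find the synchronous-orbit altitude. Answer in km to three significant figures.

h_sync ≈ 35800 km

A synchronous orbit has period T, so by Kepler's third law a = (μT²/4π²)^(1/3).
μT²/4π² = 3.986×10¹⁴ × (8.616×10⁴)² / 39.48 = 7.495×10²² m³.
a = 4.216×10⁷ m = 42163 km.
Altitude h = a − R = 42163 − 6371 = 35792 km.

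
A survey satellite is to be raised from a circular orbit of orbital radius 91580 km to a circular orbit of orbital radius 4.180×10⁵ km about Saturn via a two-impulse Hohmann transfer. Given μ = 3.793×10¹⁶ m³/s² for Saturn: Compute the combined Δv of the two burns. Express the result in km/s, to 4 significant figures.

Δv_total ≈ 9.530 km/s

r₁ = 91580 km = 9.158×10⁷ m.
r₂ = 4.180×10⁵ km = 4.180×10⁸ m.
Transfer ellipse a_t = (r₁ + r₂)/2 = 2.548×10⁸ m.
At r₁: circular v_c1 = √(μ/r₁) = 20350 m/s; transfer-perikrone v_p = √[μ(2/r₁ − 1/a_t)] = 26070 m/s.
Δv₁ = v_p − v_c1 = 5716 m/s.
At r₂: circular v_c2 = √(μ/r₂) = 9526 m/s; transfer-apokrone v_a = √[μ(2/r₂ − 1/a_t)] = 5711 m/s.
Δv₂ = v_c2 − v_a = 3815 m/s.
Total Δv = Δv₁ + Δv₂ = 9530 m/s = 9.530 km/s.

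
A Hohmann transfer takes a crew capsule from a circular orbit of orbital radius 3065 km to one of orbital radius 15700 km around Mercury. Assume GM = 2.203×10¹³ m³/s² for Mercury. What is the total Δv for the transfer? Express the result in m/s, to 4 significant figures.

r₁ = 3065 km = 3.065×10⁶ m.
r₂ = 15700 km = 1.570×10⁷ m.
Transfer ellipse a_t = (r₁ + r₂)/2 = 9.382×10⁶ m.
At r₁: circular v_c1 = √(μ/r₁) = 2681 m/s; transfer-periherm v_p = √[μ(2/r₁ − 1/a_t)] = 3468 m/s.
Δv₁ = v_p − v_c1 = 787.1 m/s.
At r₂: circular v_c2 = √(μ/r₂) = 1185 m/s; transfer-apoherm v_a = √[μ(2/r₂ − 1/a_t)] = 677.0 m/s.
Δv₂ = v_c2 − v_a = 507.5 m/s.
Total Δv = Δv₁ + Δv₂ = 1295 m/s.

Δv_total ≈ 1295 m/s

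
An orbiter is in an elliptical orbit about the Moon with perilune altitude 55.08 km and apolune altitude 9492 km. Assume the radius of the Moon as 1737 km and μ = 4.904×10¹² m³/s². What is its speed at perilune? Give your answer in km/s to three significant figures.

v ≈ 2.17 km/s

r_p = 1737 + 55.08 = 1792.1 km = 1.7921×10⁶ m.
r_a = 1737 + 9492 = 11229 km = 1.1229×10⁷ m.
Semi-major axis a = (r_p + r_a)/2 = 6510.5 km = 6.511×10⁶ m.
Vis-viva: v² = μ(2/r − 1/a) = 4.904×10¹² × (1.116×10⁻⁶ − 1.536×10⁻⁷) = 4.720×10⁶ m²/s².
v = 2172 m/s = 2.172 km/s.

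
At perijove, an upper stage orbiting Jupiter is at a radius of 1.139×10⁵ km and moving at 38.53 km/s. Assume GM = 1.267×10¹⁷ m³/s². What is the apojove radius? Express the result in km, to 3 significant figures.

r_p = 1.139×10⁸ m.
Specific energy ε = v²/2 − μ/r = -3.701×10⁸ J/kg, so a = −μ/(2ε) = 1.712×10⁸ m.
The apsides satisfy r_p + r_a = 2a, so the apojove radius is 2a − r_p = 2.284×10⁸ m = 2.2844×10⁵ km.

apojove radius ≈ 2.28×10⁵ km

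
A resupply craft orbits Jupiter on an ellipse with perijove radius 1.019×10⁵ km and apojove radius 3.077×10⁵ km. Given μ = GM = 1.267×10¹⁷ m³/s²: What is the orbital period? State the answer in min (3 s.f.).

Semi-major axis a = (r_p + r_a)/2 = (1.0190×10⁵ + 3.0770×10⁵)/2 = 2.0480×10⁵ km = 2.048×10⁸ m.
By Kepler's third law T = 2π√(a³/μ) = 2π × 8.234×10³ = 5.174×10⁴ s.
= 862.3 min.

T ≈ 862 min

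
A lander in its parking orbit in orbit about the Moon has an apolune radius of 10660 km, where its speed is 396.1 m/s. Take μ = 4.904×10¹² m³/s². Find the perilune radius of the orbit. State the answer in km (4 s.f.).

perilune radius ≈ 2191 km

r_a = 1.066×10⁷ m.
Specific energy ε = v²/2 − μ/r = -3.816×10⁵ J/kg, so a = −μ/(2ε) = 6.426×10⁶ m.
The apsides satisfy r_p + r_a = 2a, so the perilune radius is 2a − r_a = 2.191×10⁶ m = 2191.5 km.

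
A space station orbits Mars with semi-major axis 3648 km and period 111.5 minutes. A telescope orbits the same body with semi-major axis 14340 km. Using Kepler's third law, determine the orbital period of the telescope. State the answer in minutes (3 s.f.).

Kepler's third law: T² ∝ a³, so T₂ = T₁ (a₂/a₁)^(3/2).
a₂/a₁ = 3.931, (a₂/a₁)^(3/2) = 7.794.
T₂ = 111.5 × 7.794 = 869.0 minutes.

T₂ ≈ 869 minutes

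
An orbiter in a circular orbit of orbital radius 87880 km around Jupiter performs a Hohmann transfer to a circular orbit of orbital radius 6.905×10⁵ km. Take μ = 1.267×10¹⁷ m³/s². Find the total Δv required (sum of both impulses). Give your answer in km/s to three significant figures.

Δv_total ≈ 19.7 km/s

r₁ = 87880 km = 8.788×10⁷ m.
r₂ = 6.905×10⁵ km = 6.905×10⁸ m.
Transfer ellipse a_t = (r₁ + r₂)/2 = 3.892×10⁸ m.
At r₁: circular v_c1 = √(μ/r₁) = 37970 m/s; transfer-perijove v_p = √[μ(2/r₁ − 1/a_t)] = 50580 m/s.
Δv₁ = v_p − v_c1 = 12610 m/s.
At r₂: circular v_c2 = √(μ/r₂) = 13550 m/s; transfer-apojove v_a = √[μ(2/r₂ − 1/a_t)] = 6437 m/s.
Δv₂ = v_c2 − v_a = 7109 m/s.
Total Δv = Δv₁ + Δv₂ = 19710 m/s = 19.71 km/s.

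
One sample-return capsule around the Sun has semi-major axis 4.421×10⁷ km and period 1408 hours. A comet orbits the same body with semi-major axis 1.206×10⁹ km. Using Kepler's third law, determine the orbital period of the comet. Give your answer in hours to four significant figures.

T₂ ≈ 2.006×10⁵ hours

Kepler's third law: T² ∝ a³, so T₂ = T₁ (a₂/a₁)^(3/2).
a₂/a₁ = 27.28, (a₂/a₁)^(3/2) = 142.5.
T₂ = 1408 × 142.5 = 2.006×10⁵ hours.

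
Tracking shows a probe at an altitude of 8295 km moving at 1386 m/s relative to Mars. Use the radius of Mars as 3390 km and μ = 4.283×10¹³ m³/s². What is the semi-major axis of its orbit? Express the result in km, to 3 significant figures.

r = 3390 + 8295 = 11685 km = 1.168×10⁷ m.
Vis-viva rearranged: 1/a = 2/r − v²/μ = 1.712×10⁻⁷ − 4.485×10⁻⁸ = 1.263×10⁻⁷ m⁻¹.
a = 7.917×10⁶ m = 7917.2 km.

a ≈ 7920 km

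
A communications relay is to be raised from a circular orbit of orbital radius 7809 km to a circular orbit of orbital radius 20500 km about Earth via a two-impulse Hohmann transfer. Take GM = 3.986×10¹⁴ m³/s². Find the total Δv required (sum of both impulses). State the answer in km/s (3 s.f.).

Δv_total ≈ 2.59 km/s

r₁ = 7809 km = 7.809×10⁶ m.
r₂ = 20500 km = 2.050×10⁷ m.
Transfer ellipse a_t = (r₁ + r₂)/2 = 1.415×10⁷ m.
At r₁: circular v_c1 = √(μ/r₁) = 7144 m/s; transfer-perigee v_p = √[μ(2/r₁ − 1/a_t)] = 8598 m/s.
Δv₁ = v_p − v_c1 = 1454 m/s.
At r₂: circular v_c2 = √(μ/r₂) = 4410 m/s; transfer-apogee v_a = √[μ(2/r₂ − 1/a_t)] = 3275 m/s.
Δv₂ = v_c2 − v_a = 1134 m/s.
Total Δv = Δv₁ + Δv₂ = 2588 m/s = 2.588 km/s.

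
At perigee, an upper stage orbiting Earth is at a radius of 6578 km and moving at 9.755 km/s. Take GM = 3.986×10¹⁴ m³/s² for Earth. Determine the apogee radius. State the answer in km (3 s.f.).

apogee radius ≈ 24000 km

r_p = 6.578×10⁶ m.
Specific energy ε = v²/2 − μ/r = -1.302×10⁷ J/kg, so a = −μ/(2ε) = 1.531×10⁷ m.
The apsides satisfy r_p + r_a = 2a, so the apogee radius is 2a − r_p = 2.405×10⁷ m = 24046 km.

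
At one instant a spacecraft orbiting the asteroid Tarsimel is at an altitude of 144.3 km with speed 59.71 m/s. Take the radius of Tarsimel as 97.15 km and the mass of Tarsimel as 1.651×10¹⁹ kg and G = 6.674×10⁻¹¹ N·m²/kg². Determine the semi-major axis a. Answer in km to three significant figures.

μ = GM = 6.674×10⁻¹¹ × 1.651×10¹⁹ = 1.102×10⁹ m³/s².
r = 97.15 + 144.3 = 241.45 km = 2.415×10⁵ m.
Vis-viva rearranged: 1/a = 2/r − v²/μ = 8.283×10⁻⁶ − 3.236×10⁻⁶ = 5.048×10⁻⁶ m⁻¹.
a = 1.981×10⁵ m = 198.11 km.

a ≈ 198 km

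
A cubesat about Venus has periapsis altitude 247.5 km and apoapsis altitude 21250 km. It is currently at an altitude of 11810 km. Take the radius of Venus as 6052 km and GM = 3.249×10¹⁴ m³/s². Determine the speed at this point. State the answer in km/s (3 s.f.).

v ≈ 4.13 km/s

r_p = 6052 + 247.5 = 6299.5 km = 6.2995×10⁶ m.
r_a = 6052 + 21250 = 27302 km = 2.7302×10⁷ m.
r = 6052 + 11810 = 17862 km = 1.786×10⁷ m.
Semi-major axis a = (r_p + r_a)/2 = 16801 km = 1.680×10⁷ m.
Vis-viva: v² = μ(2/r − 1/a) = 3.249×10¹⁴ × (1.120×10⁻⁷ − 5.952×10⁻⁸) = 1.704×10⁷ m²/s².
v = 4128 m/s = 4.128 km/s.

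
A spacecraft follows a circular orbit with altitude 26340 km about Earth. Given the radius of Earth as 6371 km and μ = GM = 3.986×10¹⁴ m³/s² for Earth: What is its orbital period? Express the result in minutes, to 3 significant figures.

T ≈ 981 minutes

r = 6371 + 26340 = 32711 km = 3.2711×10⁷ m.
Kepler's third law: T = 2π√(r³/μ) = 2π√((3.271×10⁷)³ / 3.986×10¹⁴).
r³/μ = 8.781×10⁷ s², so T = 2π × 9.371×10³ = 5.888×10⁴ s.
Converting: 5.888×10⁴ s ÷ 60.00 = 981.3 minutes.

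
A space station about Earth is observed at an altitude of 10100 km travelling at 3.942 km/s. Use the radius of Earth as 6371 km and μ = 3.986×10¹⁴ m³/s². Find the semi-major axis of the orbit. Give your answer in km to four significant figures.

r = 6371 + 10100 = 16471 km = 1.647×10⁷ m.
Vis-viva rearranged: 1/a = 2/r − v²/μ = 1.214×10⁻⁷ − 3.898×10⁻⁸ = 8.244×10⁻⁸ m⁻¹.
a = 1.213×10⁷ m = 12130 km.

a ≈ 12130 km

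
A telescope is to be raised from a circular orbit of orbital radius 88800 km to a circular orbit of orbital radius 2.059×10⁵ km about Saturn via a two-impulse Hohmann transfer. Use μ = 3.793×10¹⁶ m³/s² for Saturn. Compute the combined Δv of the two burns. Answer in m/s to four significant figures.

r₁ = 88800 km = 8.880×10⁷ m.
r₂ = 2.059×10⁵ km = 2.059×10⁸ m.
Transfer ellipse a_t = (r₁ + r₂)/2 = 1.474×10⁸ m.
At r₁: circular v_c1 = √(μ/r₁) = 20670 m/s; transfer-perikrone v_p = √[μ(2/r₁ − 1/a_t)] = 24430 m/s.
Δv₁ = v_p − v_c1 = 3763 m/s.
At r₂: circular v_c2 = √(μ/r₂) = 13570 m/s; transfer-apokrone v_a = √[μ(2/r₂ − 1/a_t)] = 10540 m/s.
Δv₂ = v_c2 − v_a = 3036 m/s.
Total Δv = Δv₁ + Δv₂ = 6800 m/s.

Δv_total ≈ 6800 m/s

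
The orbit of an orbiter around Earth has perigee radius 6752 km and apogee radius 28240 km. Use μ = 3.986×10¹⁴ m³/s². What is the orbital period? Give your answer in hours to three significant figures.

T ≈ 6.40 hours

Semi-major axis a = (r_p + r_a)/2 = (6752.0 + 28240)/2 = 17496 km = 1.750×10⁷ m.
By Kepler's third law T = 2π√(a³/μ) = 2π × 3.666×10³ = 2.303×10⁴ s.
= 6.398 hours.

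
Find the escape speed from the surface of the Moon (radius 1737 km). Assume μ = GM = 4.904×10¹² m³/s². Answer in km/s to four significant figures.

v_esc ≈ 2.376 km/s

r = R = 1.737×10⁶ m.
Escape speed v_esc = √(2μ/r) = √(2 × 4.904×10¹² / 1.737×10⁶) = √(5.647×10⁶) = 2376 m/s.
= 2.376 km/s.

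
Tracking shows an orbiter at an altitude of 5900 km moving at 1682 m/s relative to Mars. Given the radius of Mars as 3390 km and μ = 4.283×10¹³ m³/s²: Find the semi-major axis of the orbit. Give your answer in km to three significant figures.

a ≈ 6700 km

r = 3390 + 5900 = 9290.0 km = 9.290×10⁶ m.
Vis-viva rearranged: 1/a = 2/r − v²/μ = 2.153×10⁻⁷ − 6.605×10⁻⁸ = 1.492×10⁻⁷ m⁻¹.
a = 6.701×10⁶ m = 6701.0 km.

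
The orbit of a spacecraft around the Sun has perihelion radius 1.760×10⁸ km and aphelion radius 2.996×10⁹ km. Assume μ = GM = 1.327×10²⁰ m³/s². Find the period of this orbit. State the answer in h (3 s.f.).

Semi-major axis a = (r_p + r_a)/2 = (1.7600×10⁸ + 2.9960×10⁹)/2 = 1.5860×10⁹ km = 1.586×10¹² m.
By Kepler's third law T = 2π√(a³/μ) = 2π × 1.734×10⁸ = 1.089×10⁹ s.
= 3.026×10⁵ h.

T ≈ 303000 h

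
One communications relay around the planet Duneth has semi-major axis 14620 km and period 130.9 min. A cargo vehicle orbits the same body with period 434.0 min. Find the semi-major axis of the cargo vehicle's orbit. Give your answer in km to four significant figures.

a₂ ≈ 32510 km

Kepler's third law: a³ ∝ T², so a₂ = a₁ (T₂/T₁)^(2/3).
T₂/T₁ = 3.316, (T₂/T₁)^(2/3) = 2.223.
a₂ = 14620 × 2.223 = 32510 km.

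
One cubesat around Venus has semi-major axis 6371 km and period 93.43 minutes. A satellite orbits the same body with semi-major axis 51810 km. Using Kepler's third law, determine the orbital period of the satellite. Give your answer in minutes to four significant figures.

T₂ ≈ 2167 minutes

Kepler's third law: T² ∝ a³, so T₂ = T₁ (a₂/a₁)^(3/2).
a₂/a₁ = 8.132, (a₂/a₁)^(3/2) = 23.19.
T₂ = 93.43 × 23.19 = 2167 minutes.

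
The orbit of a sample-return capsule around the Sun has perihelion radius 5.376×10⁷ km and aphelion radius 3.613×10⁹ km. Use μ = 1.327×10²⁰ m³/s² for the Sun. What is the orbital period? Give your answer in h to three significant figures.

T ≈ 376000 h

Semi-major axis a = (r_p + r_a)/2 = (5.3760×10⁷ + 3.6130×10⁹)/2 = 1.8334×10⁹ km = 1.833×10¹² m.
By Kepler's third law T = 2π√(a³/μ) = 2π × 2.155×10⁸ = 1.354×10⁹ s.
= 3.761×10⁵ h.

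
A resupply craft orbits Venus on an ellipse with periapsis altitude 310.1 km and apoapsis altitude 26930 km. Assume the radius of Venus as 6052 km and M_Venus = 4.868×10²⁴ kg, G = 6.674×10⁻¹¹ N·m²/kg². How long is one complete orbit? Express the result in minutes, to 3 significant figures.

T ≈ 507 minutes

μ = GM = 6.674×10⁻¹¹ × 4.868×10²⁴ = 3.249×10¹⁴ m³/s².
r_p = 6052 + 310.1 = 6362.1 km = 6.3621×10⁶ m.
r_a = 6052 + 26930 = 32982 km = 3.2982×10⁷ m.
Semi-major axis a = (r_p + r_a)/2 = (6362.1 + 32982)/2 = 19672 km = 1.967×10⁷ m.
By Kepler's third law T = 2π√(a³/μ) = 2π × 4.841×10³ = 3.041×10⁴ s.
= 506.9 minutes.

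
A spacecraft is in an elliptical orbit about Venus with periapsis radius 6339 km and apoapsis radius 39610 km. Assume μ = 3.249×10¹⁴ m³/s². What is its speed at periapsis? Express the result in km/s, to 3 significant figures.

v ≈ 9.40 km/s

Semi-major axis a = (r_p + r_a)/2 = 22974 km = 2.297×10⁷ m.
Vis-viva: v² = μ(2/r − 1/a) = 3.249×10¹⁴ × (3.155×10⁻⁷ − 4.353×10⁻⁸) = 8.837×10⁷ m²/s².
v = 9400 m/s = 9.400 km/s.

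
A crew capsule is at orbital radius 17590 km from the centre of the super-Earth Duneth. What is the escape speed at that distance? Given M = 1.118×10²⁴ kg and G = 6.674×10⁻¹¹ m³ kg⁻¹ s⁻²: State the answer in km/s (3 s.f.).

v_esc ≈ 2.91 km/s

μ = GM = 6.674×10⁻¹¹ × 1.118×10²⁴ = 7.462×10¹³ m³/s².
r = 17590 km = 1.759×10⁷ m.
Escape speed v_esc = √(2μ/r) = √(2 × 7.462×10¹³ / 1.759×10⁷) = √(8.484×10⁶) = 2913 m/s.
= 2.913 km/s.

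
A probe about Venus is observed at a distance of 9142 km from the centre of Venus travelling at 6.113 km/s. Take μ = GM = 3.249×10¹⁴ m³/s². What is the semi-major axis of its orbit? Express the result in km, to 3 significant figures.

r = 9.142×10⁶ m.
Vis-viva rearranged: 1/a = 2/r − v²/μ = 2.188×10⁻⁷ − 1.150×10⁻⁷ = 1.038×10⁻⁷ m⁻¹.
a = 9.638×10⁶ m = 9638.2 km.

a ≈ 9640 km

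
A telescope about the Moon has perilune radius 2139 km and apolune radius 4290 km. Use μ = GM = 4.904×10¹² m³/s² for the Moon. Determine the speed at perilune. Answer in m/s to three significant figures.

Semi-major axis a = (r_p + r_a)/2 = 3214.5 km = 3.214×10⁶ m.
Vis-viva: v² = μ(2/r − 1/a) = 4.904×10¹² × (9.350×10⁻⁷ − 3.111×10⁻⁷) = 3.060×10⁶ m²/s².
v = 1749 m/s.

v ≈ 1750 m/s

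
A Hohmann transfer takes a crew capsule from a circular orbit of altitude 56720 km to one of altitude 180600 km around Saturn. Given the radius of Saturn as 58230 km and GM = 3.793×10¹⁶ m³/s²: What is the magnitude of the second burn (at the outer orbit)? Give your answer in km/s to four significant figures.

Δv ≈ 2.443 km/s

r₁ = 58230 + 56720 = 114950 km = 1.1495×10⁸ m.
r₂ = 58230 + 180600 = 238830 km = 2.3883×10⁸ m.
Transfer ellipse a_t = (r₁ + r₂)/2 = 1.769×10⁸ m.
At r₁: circular v_c1 = √(μ/r₁) = 18170 m/s; transfer-perikrone v_p = √[μ(2/r₁ − 1/a_t)] = 21110 m/s.
At r₂: circular v_c2 = √(μ/r₂) = 12600 m/s; transfer-apokrone v_a = √[μ(2/r₂ − 1/a_t)] = 10160 m/s.
Δv₂ = v_c2 − v_a = 2443 m/s.
= 2.443 km/s.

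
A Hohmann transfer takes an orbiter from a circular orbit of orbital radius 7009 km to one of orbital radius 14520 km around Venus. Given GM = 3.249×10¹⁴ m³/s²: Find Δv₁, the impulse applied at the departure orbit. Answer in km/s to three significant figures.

Δv ≈ 1.10 km/s

r₁ = 7009 km = 7.009×10⁶ m.
r₂ = 14520 km = 1.452×10⁷ m.
Transfer ellipse a_t = (r₁ + r₂)/2 = 1.076×10⁷ m.
At r₁: circular v_c1 = √(μ/r₁) = 6808 m/s; transfer-periapsis v_p = √[μ(2/r₁ − 1/a_t)] = 7907 m/s.
Δv₁ = v_p − v_c1 = 1099 m/s.
= 1.099 km/s.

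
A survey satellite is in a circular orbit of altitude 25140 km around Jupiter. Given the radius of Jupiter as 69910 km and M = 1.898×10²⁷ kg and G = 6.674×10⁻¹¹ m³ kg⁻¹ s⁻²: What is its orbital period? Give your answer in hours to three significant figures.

μ = GM = 6.674×10⁻¹¹ × 1.898×10²⁷ = 1.267×10¹⁷ m³/s².
r = 69910 + 25140 = 95050 km = 9.5050×10⁷ m.
Kepler's third law: T = 2π√(r³/μ) = 2π√((9.505×10⁷)³ / 1.267×10¹⁷).
r³/μ = 6.779×10⁶ s², so T = 2π × 2.604×10³ = 1.636×10⁴ s.
Converting: 1.636×10⁴ s ÷ 3600 = 4.544 hours.

T ≈ 4.54 hours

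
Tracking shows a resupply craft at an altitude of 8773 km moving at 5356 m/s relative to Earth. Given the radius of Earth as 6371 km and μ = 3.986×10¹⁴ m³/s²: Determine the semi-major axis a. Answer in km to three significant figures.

a ≈ 16600 km

r = 6371 + 8773 = 15144 km = 1.514×10⁷ m.
Specific orbital energy ε = v²/2 − μ/r = (5356)²/2 − 3.986×10¹⁴/1.514×10⁷ = -1.198×10⁷ J/kg.
Since ε = −μ/(2a), a = −μ/(2ε) = 1.664×10⁷ m = 16640 km.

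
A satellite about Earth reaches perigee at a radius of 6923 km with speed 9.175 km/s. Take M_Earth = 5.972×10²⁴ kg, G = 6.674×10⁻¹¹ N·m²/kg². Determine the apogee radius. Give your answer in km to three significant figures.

μ = GM = 6.674×10⁻¹¹ × 5.972×10²⁴ = 3.986×10¹⁴ m³/s².
r_p = 6.923×10⁶ m.
Specific energy ε = v²/2 − μ/r = -1.548×10⁷ J/kg, so a = −μ/(2ε) = 1.287×10⁷ m.
The apsides satisfy r_p + r_a = 2a, so the apogee radius is 2a − r_p = 1.882×10⁷ m = 18822 km.

apogee radius ≈ 18800 km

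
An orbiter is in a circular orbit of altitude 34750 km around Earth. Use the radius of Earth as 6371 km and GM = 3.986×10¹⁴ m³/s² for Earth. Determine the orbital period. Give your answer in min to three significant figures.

r = 6371 + 34750 = 41121 km = 4.1121×10⁷ m.
Kepler's third law: T = 2π√(r³/μ) = 2π√((4.112×10⁷)³ / 3.986×10¹⁴).
r³/μ = 1.744×10⁸ s², so T = 2π × 1.321×10⁴ = 8.299×10⁴ s.
Converting: 8.299×10⁴ s ÷ 60.00 = 1383 min.

T ≈ 1380 min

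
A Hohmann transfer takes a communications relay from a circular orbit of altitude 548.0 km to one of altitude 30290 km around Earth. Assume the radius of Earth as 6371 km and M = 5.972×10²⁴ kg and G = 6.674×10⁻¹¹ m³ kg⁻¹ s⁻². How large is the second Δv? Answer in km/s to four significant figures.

Δv ≈ 1.439 km/s

μ = GM = 6.674×10⁻¹¹ × 5.972×10²⁴ = 3.986×10¹⁴ m³/s².
r₁ = 6371 + 548.0 = 6919.0 km = 6.9190×10⁶ m.
r₂ = 6371 + 30290 = 36661 km = 3.6661×10⁷ m.
Transfer ellipse a_t = (r₁ + r₂)/2 = 2.179×10⁷ m.
At r₁: circular v_c1 = √(μ/r₁) = 7590 m/s; transfer-perigee v_p = √[μ(2/r₁ − 1/a_t)] = 9845 m/s.
At r₂: circular v_c2 = √(μ/r₂) = 3297 m/s; transfer-apogee v_a = √[μ(2/r₂ − 1/a_t)] = 1858 m/s.
Δv₂ = v_c2 − v_a = 1439 m/s.
= 1.439 km/s.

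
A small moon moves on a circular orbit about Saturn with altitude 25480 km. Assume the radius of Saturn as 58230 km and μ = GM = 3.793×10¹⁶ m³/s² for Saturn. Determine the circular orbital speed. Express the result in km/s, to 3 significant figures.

r = 58230 + 25480 = 83710 km = 8.3710×10⁷ m.
For a circular orbit v = √(μ/r) = √(3.793×10¹⁶ / 8.371×10⁷) = √(4.531×10⁸) = 21290 m/s.
That is 21.29 km/s.

v ≈ 21.3 km/s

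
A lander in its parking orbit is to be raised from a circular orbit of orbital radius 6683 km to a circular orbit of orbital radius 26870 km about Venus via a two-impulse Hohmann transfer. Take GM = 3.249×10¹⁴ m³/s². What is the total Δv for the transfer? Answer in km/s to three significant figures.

Δv_total ≈ 3.13 km/s

r₁ = 6683 km = 6.683×10⁶ m.
r₂ = 26870 km = 2.687×10⁷ m.
Transfer ellipse a_t = (r₁ + r₂)/2 = 1.678×10⁷ m.
At r₁: circular v_c1 = √(μ/r₁) = 6973 m/s; transfer-periapsis v_p = √[μ(2/r₁ − 1/a_t)] = 8824 m/s.
Δv₁ = v_p − v_c1 = 1852 m/s.
At r₂: circular v_c2 = √(μ/r₂) = 3477 m/s; transfer-apoapsis v_a = √[μ(2/r₂ − 1/a_t)] = 2195 m/s.
Δv₂ = v_c2 − v_a = 1283 m/s.
Total Δv = Δv₁ + Δv₂ = 3134 m/s = 3.134 km/s.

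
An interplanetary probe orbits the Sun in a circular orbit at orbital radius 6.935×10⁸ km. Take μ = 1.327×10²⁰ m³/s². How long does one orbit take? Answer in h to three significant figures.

T ≈ 87500 h

r = 6.935×10⁸ km = 6.935×10¹¹ m.
Kepler's third law: T = 2π√(r³/μ) = 2π√((6.935×10¹¹)³ / 1.327×10²⁰).
r³/μ = 2.513×10¹⁵ s², so T = 2π × 5.013×10⁷ = 3.150×10⁸ s.
Converting: 3.150×10⁸ s ÷ 3600 = 87500 h.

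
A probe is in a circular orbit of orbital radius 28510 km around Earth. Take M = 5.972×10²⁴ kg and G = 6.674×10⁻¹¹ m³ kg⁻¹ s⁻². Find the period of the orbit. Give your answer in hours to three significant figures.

T ≈ 13.3 hours

μ = GM = 6.674×10⁻¹¹ × 5.972×10²⁴ = 3.986×10¹⁴ m³/s².
r = 28510 km = 2.851×10⁷ m.
Kepler's third law: T = 2π√(r³/μ) = 2π√((2.851×10⁷)³ / 3.986×10¹⁴).
r³/μ = 5.814×10⁷ s², so T = 2π × 7.625×10³ = 4.791×10⁴ s.
Converting: 4.791×10⁴ s ÷ 3600 = 13.31 hours.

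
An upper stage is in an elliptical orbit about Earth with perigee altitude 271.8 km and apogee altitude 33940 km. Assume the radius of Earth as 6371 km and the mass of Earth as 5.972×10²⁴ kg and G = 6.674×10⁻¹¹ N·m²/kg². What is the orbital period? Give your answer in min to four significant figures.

μ = GM = 6.674×10⁻¹¹ × 5.972×10²⁴ = 3.986×10¹⁴ m³/s².
r_p = 6371 + 271.8 = 6642.8 km = 6.6428×10⁶ m.
r_a = 6371 + 33940 = 40311 km = 4.0311×10⁷ m.
Semi-major axis a = (r_p + r_a)/2 = (6642.8 + 40311)/2 = 23477 km = 2.348×10⁷ m.
By Kepler's third law T = 2π√(a³/μ) = 2π × 5.698×10³ = 3.580×10⁴ s.
= 596.7 min.

T ≈ 596.7 min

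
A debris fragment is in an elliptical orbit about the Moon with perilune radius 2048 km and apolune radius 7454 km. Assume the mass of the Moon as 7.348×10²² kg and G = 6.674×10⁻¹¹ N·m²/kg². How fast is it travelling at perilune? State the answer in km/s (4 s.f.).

μ = GM = 6.674×10⁻¹¹ × 7.348×10²² = 4.904×10¹² m³/s².
Semi-major axis a = (r_p + r_a)/2 = 4751.0 km = 4.751×10⁶ m.
Vis-viva: v² = μ(2/r − 1/a) = 4.904×10¹² × (9.766×10⁻⁷ − 2.105×10⁻⁷) = 3.757×10⁶ m²/s².
v = 1938 m/s = 1.938 km/s.

v ≈ 1.938 km/s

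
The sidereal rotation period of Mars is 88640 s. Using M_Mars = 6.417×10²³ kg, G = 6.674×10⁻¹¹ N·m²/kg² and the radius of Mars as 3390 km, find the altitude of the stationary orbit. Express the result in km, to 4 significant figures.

μ = GM = 6.674×10⁻¹¹ × 6.417×10²³ = 4.283×10¹³ m³/s².
A synchronous orbit has period T, so by Kepler's third law a = (μT²/4π²)^(1/3).
μT²/4π² = 4.283×10¹³ × (8.864×10⁴)² / 39.48 = 8.524×10²¹ m³.
a = 2.043×10⁷ m = 20427 km.
Altitude h = a − R = 20427 − 3390 = 17037 km.

h_sync ≈ 17040 km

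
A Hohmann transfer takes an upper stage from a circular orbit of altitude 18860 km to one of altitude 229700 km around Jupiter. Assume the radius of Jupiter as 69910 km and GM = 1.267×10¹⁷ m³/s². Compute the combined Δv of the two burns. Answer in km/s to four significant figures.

r₁ = 69910 + 18860 = 88770 km = 8.8770×10⁷ m.
r₂ = 69910 + 229700 = 299610 km = 2.9961×10⁸ m.
Transfer ellipse a_t = (r₁ + r₂)/2 = 1.942×10⁸ m.
At r₁: circular v_c1 = √(μ/r₁) = 37780 m/s; transfer-perijove v_p = √[μ(2/r₁ − 1/a_t)] = 46930 m/s.
Δv₁ = v_p − v_c1 = 9147 m/s.
At r₂: circular v_c2 = √(μ/r₂) = 20560 m/s; transfer-apojove v_a = √[μ(2/r₂ − 1/a_t)] = 13900 m/s.
Δv₂ = v_c2 − v_a = 6660 m/s.
Total Δv = Δv₁ + Δv₂ = 15810 m/s = 15.81 km/s.

Δv_total ≈ 15.81 km/s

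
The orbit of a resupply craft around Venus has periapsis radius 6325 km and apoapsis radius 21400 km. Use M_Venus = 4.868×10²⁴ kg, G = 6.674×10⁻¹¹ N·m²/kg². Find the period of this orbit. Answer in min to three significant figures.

μ = GM = 6.674×10⁻¹¹ × 4.868×10²⁴ = 3.249×10¹⁴ m³/s².
Semi-major axis a = (r_p + r_a)/2 = (6325.0 + 21400)/2 = 13862 km = 1.386×10⁷ m.
By Kepler's third law T = 2π√(a³/μ) = 2π × 2.863×10³ = 1.799×10⁴ s.
= 299.9 min.

T ≈ 300 min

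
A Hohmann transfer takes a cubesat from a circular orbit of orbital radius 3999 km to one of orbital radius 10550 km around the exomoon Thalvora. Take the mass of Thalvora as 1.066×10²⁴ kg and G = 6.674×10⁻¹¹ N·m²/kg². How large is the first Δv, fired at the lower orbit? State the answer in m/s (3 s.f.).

μ = GM = 6.674×10⁻¹¹ × 1.066×10²⁴ = 7.114×10¹³ m³/s².
r₁ = 3999 km = 3.999×10⁶ m.
r₂ = 10550 km = 1.055×10⁷ m.
Transfer ellipse a_t = (r₁ + r₂)/2 = 7.274×10⁶ m.
At r₁: circular v_c1 = √(μ/r₁) = 4218 m/s; transfer-periapsis v_p = √[μ(2/r₁ − 1/a_t)] = 5079 m/s.
Δv₁ = v_p − v_c1 = 861.6 m/s.

Δv ≈ 862 m/s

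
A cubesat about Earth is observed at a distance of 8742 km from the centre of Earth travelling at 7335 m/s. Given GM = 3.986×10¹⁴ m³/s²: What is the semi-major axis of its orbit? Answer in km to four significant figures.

r = 8.742×10⁶ m.
Vis-viva rearranged: 1/a = 2/r − v²/μ = 2.288×10⁻⁷ − 1.350×10⁻⁷ = 9.380×10⁻⁸ m⁻¹.
a = 1.066×10⁷ m = 10661 km.

a ≈ 10660 km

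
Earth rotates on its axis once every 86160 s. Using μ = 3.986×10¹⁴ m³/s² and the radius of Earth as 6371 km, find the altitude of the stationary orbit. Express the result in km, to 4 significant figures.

A synchronous orbit has period T, so by Kepler's third law a = (μT²/4π²)^(1/3).
μT²/4π² = 3.986×10¹⁴ × (8.616×10⁴)² / 39.48 = 7.495×10²² m³.
a = 4.216×10⁷ m = 42163 km.
Altitude h = a − R = 42163 − 6371 = 35792 km.

h_sync ≈ 35790 km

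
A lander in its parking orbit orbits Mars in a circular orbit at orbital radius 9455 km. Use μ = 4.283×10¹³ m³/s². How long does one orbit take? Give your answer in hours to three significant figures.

T ≈ 7.75 hours

r = 9455 km = 9.455×10⁶ m.
Kepler's third law: T = 2π√(r³/μ) = 2π√((9.455×10⁶)³ / 4.283×10¹³).
r³/μ = 1.973×10⁷ s², so T = 2π × 4.442×10³ = 2.791×10⁴ s.
Converting: 2.791×10⁴ s ÷ 3600 = 7.753 hours.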